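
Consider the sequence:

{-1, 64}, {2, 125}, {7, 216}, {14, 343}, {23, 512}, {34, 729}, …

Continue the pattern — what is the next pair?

{47, 1000}

First value goes -1, 2, 7, 14, 23, 34 → 47 (differences are 3, 5, 7, … (increasing by 2 each time)).
For the second value, perfect cubes: 4³, 5³, 6³, …: 64, 125, 216, 343, 512, 729 → 1000.
Putting it together: {47, 1000}.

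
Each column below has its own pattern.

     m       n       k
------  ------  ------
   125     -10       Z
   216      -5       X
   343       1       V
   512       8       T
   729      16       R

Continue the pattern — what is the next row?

1000  25  P

For the column m, perfect cubes: 5³, 6³, 7³, …: 125, 216, 343, 512, 729 → 1000.
Column n: differences are 5, 6, 7, … (increasing by 1 each time), so -10, -5, 1, 8, 16 → 25.
Column k: Z, X, V, T, R → P (letters move back 2 places in the alphabet).
So the next row is 1000  25  P.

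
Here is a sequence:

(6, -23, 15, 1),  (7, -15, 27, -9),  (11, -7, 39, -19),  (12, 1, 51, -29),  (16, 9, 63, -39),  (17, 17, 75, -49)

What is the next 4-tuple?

(21, 25, 87, -59)

First part goes 6, 7, 11, 12, 16, 17 → 21 (alternating steps +1, +4, +1, +4, …).
Second part: +8 each step, so -23, -15, -7, 1, 9, 17 → 25.
Third part: +12 each step, so 15, 27, 39, 51, 63, 75 → 87.
Fourth part — −10 each step: 1, -9, -19, -29, -39, -49 → -59.
Combining the parts gives (21, 25, 87, -59).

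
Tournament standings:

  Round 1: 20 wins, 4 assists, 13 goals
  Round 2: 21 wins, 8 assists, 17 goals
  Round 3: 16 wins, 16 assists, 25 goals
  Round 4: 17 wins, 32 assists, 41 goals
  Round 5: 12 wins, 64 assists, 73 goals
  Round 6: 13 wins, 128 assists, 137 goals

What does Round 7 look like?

Wins — alternating steps +1, −5, +1, −5, …: 20, 21, 16, 17, 12, 13 → 8.
For the assists, ×2 each step: 4, 8, 16, 32, 64, 128 → 256.
Goals: 13, 17, 25, 41, 73, 137 → 265 (always 9 more than the assists).
Combining the parts gives 8 wins, 256 assists, 265 goals.

8 wins, 256 assists, 265 goals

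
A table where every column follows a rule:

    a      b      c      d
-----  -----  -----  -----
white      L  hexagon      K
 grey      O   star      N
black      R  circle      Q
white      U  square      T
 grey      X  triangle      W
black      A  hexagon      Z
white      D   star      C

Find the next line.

grey  G  circle  F

Column a — repeats white → grey → black: white, grey, black, white, grey, black, white → grey.
Column b: L, O, R, U, X, A, D → G (letters move forward 3 places in the alphabet, wrapping Z→A).
Column c goes hexagon, star, circle, square, triangle, hexagon, star → circle (repeats hexagon → star → circle → square → triangle).
Column d — letters move forward 3 places in the alphabet, wrapping Z→A: K, N, Q, T, W, Z, C → F.
Putting it together: grey  G  circle  F.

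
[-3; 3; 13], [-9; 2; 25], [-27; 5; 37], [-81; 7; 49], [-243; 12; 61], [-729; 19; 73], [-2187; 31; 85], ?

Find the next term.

[-6561; 50; 97]

First component — ×3 each step: -3, -9, -27, -81, -243, -729, -2187 → -6561.
Second component goes 3, 2, 5, 7, 12, 19, 31 → 50 (each term is the sum of the two before it).
Third component: +12 each step, so 13, 25, 37, 49, 61, 73, 85 → 97.
Putting it together: [-6561; 50; 97].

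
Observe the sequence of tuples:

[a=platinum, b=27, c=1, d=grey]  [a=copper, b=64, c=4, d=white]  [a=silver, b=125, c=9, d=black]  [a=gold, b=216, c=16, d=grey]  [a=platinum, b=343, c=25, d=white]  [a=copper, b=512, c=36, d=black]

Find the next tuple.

[a=silver, b=729, c=49, d=grey]

A: repeats platinum → copper → silver → gold, so platinum, copper, silver, gold, platinum, copper → silver.
B: 27, 64, 125, 216, 343, 512 → 729 (perfect cubes: 3³, 4³, 5³, …).
C: 1, 4, 9, 16, 25, 36 → 49 (perfect squares: 1², 2², 3², …).
D goes grey, white, black, grey, white, black → grey (repeats grey → white → black).
Combining the parts gives [a=silver, b=729, c=49, d=grey].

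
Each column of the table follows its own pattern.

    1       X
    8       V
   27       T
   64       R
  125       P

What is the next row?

First component: perfect cubes: 1³, 2³, 3³, …, so 1, 8, 27, 64, 125 → 216.
Letter: letters move back 2 places in the alphabet, so X, V, T, R, P → N.
Combining the parts gives 216  N.

216  N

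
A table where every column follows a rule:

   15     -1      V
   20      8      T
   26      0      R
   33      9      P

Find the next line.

41  1  N

First component: 15, 20, 26, 33 → 41 (differences are 5, 6, 7, … (increasing by 1 each time)).
Second component goes -1, 8, 0, 9 → 1 (alternating steps +9, −8, +9, −8, …).
For the letter, letters move back 2 places in the alphabet: V, T, R, P → N.
Putting it together: 41  1  N.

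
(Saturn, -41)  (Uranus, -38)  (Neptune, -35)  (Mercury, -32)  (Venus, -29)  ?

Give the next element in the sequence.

Planet goes Saturn, Uranus, Neptune, Mercury, Venus → Earth (runs through the planets Mercury→Neptune).
Second part: +3 each step, so -41, -38, -35, -32, -29 → -26.
Putting it together: (Earth, -26).

(Earth, -26)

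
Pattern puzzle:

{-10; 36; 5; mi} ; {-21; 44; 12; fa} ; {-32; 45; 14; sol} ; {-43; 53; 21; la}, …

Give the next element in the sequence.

{-54; 54; 23; ti}

First slot: -10, -21, -32, -43 → -54 (−11 each step).
For the second slot, alternating steps +8, +1, +8, +1, …: 36, 44, 45, 53 → 54.
Third slot: alternating steps +7, +2, +7, +2, …, so 5, 12, 14, 21 → 23.
Note: runs through the solfège scale do→ti; mi, fa, sol, la → ti.
Putting it together: {-54; 54; 23; ti}.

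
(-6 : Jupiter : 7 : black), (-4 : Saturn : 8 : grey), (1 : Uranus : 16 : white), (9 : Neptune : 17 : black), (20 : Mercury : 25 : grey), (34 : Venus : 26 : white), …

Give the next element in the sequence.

(51 : Earth : 34 : black)

First component: differences are 2, 5, 8, … (increasing by 3 each time), so -6, -4, 1, 9, 20, 34 → 51.
Planet: runs through the planets Mercury→Neptune, so Jupiter, Saturn, Uranus, Neptune, Mercury, Venus → Earth.
Third component: 7, 8, 16, 17, 25, 26 → 34 (alternating steps +1, +8, +1, +8, …).
Shade goes black, grey, white, black, grey, white → black (repeats black → grey → white).
So the next element is (51 : Earth : 34 : black).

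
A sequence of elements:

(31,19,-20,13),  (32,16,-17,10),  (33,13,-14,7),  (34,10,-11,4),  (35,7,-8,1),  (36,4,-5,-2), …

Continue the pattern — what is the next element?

(37,1,-2,-5)

First slot: +1 each step, so 31, 32, 33, 34, 35, 36 → 37.
Second slot: 19, 16, 13, 10, 7, 4 → 1 (−3 each step).
Third slot: -20, -17, -14, -11, -8, -5 → -2 (+3 each step).
Fourth slot — −3 each step: 13, 10, 7, 4, 1, -2 → -5.
Combining the parts gives (37,1,-2,-5).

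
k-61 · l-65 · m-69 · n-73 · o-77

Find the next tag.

Letter: letters move forward 1 place in the alphabet; k, l, m, n, o → p.
Second component: 61, 65, 69, 73, 77 → 81 (+4 each step).
So the next tag is p-81.

p-81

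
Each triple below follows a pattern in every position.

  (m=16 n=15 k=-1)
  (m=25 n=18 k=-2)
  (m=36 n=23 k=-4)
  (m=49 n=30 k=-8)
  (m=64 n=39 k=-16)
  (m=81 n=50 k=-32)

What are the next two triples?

For the m, perfect squares: 4², 5², 6², …: 16, 25, 36, 49, 64, 81 → 100 → 121.
For the n, differences are 3, 5, 7, … (increasing by 2 each time): 15, 18, 23, 30, 39, 50 → 63 → 78.
K — ×2 each step: -1, -2, -4, -8, -16, -32 → -64 → -128.
Putting the parts together: (m=100 n=63 k=-64) and then (m=121 n=78 k=-128).

(m=100 n=63 k=-64), (m=121 n=78 k=-128)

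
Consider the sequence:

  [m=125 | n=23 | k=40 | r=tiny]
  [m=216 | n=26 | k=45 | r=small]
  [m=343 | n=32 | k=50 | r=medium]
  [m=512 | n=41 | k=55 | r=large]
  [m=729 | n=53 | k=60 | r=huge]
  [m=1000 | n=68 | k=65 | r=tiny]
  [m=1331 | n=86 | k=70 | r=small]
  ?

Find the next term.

[m=1728 | n=107 | k=75 | r=medium]

M: perfect cubes: 5³, 6³, 7³, …; 125, 216, 343, 512, 729, 1000, 1331 → 1728.
N: differences are 3, 6, 9, … (increasing by 3 each time), so 23, 26, 32, 41, 53, 68, 86 → 107.
K goes 40, 45, 50, 55, 60, 65, 70 → 75 (+5 each step).
R: repeats tiny → small → medium → large → huge, so tiny, small, medium, large, huge, tiny, small → medium.
Putting it together: [m=1728 | n=107 | k=75 | r=medium].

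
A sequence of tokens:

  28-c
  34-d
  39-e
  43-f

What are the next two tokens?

46-g then 48-h

First component — differences are 6, 5, 4, … (decreasing by 1 each time): 28, 34, 39, 43 → 46 → 48.
Letter — letters move forward 1 place in the alphabet: c, d, e, f → g → h.
So the next two tokens are 46-g and 48-h.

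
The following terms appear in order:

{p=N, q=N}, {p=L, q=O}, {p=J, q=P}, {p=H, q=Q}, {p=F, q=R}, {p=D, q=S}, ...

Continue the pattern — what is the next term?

P: letters move back 2 places in the alphabet, so N, L, J, H, F, D → B.
Q: N, O, P, Q, R, S → T (letters move forward 1 place in the alphabet).
Combining the parts gives {p=B, q=T}.

{p=B, q=T}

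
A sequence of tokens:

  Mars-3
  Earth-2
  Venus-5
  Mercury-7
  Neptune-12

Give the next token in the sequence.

Uranus-19

Planet: Mars, Earth, Venus, Mercury, Neptune → Uranus (runs backward through the planets Mercury→Neptune).
Second component: each term is the sum of the two before it; 3, 2, 5, 7, 12 → 19.
So the next token is Uranus-19.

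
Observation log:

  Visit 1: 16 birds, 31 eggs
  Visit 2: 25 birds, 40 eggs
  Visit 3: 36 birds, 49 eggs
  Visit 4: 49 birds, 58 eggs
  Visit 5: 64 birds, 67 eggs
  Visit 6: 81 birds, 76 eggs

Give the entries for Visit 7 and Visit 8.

100 birds, 85 eggs; 121 birds, 94 eggs

For the birds, perfect squares: 4², 5², 6², …: 16, 25, 36, 49, 64, 81 → 100 → 121.
Eggs: 31, 40, 49, 58, 67, 76 → 85 → 94 (+9 each step).
So the next two records are 100 birds, 85 eggs and 121 birds, 94 eggs.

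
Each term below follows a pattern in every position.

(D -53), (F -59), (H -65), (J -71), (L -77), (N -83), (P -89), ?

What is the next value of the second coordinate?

-95

Second coordinate: −6 each step, so -53, -59, -65, -71, -77, -83, -89 → -95.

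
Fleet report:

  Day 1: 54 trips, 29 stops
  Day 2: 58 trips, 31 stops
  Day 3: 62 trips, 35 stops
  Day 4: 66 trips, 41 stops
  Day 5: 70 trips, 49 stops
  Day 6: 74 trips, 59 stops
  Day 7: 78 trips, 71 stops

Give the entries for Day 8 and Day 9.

Trips — +4 each step: 54, 58, 62, 66, 70, 74, 78 → 82 → 86.
For the stops, differences are 2, 4, 6, … (increasing by 2 each time): 29, 31, 35, 41, 49, 59, 71 → 85 → 101.
Putting the parts together: 82 trips, 85 stops and then 86 trips, 101 stops.

82 trips, 85 stops; 86 trips, 101 stops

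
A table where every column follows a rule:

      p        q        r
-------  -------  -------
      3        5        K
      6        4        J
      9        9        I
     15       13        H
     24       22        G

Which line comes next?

Column p — each term is the sum of the two before it: 3, 6, 9, 15, 24 → 39.
Column q: 5, 4, 9, 13, 22 → 35 (each term is the sum of the two before it).
For the column r, letters move back 1 place in the alphabet: K, J, I, H, G → F.
So the next line is 39  35  F.

39  35  F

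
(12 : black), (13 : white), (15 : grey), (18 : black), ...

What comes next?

(22 : white)

For the first value, differences are 1, 2, 3, … (increasing by 1 each time): 12, 13, 15, 18 → 22.
Shade goes black, white, grey, black → white (repeats black → white → grey).
Combining the parts gives (22 : white).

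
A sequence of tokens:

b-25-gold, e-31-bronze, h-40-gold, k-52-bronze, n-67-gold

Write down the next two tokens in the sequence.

q-85-bronze, t-106-gold

Letter goes b, e, h, k, n → q → t (letters move forward 3 places in the alphabet).
Second component: 25, 31, 40, 52, 67 → 85 → 106 (differences are 6, 9, 12, … (increasing by 3 each time)).
Rank — alternates gold ↔ bronze: gold, bronze, gold, bronze, gold → bronze → gold.
Putting the parts together: q-85-bronze and then t-106-gold.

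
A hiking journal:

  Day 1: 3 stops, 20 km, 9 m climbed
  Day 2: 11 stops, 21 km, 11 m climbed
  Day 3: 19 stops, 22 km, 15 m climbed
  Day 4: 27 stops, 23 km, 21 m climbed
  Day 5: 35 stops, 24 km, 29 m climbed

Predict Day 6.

43 stops, 25 km, 39 m climbed

Stops: 3, 11, 19, 27, 35 → 43 (+8 each step).
For the km, +1 each step: 20, 21, 22, 23, 24 → 25.
M climbed: differences are 2, 4, 6, … (increasing by 2 each time); 9, 11, 15, 21, 29 → 39.
Putting it together: 43 stops, 25 km, 39 m climbed.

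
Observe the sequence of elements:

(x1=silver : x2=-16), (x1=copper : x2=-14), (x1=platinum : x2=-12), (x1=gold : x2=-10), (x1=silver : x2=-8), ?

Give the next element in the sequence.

(x1=copper : x2=-6)

X1: repeats silver → copper → platinum → gold, so silver, copper, platinum, gold, silver → copper.
X2 — +2 each step: -16, -14, -12, -10, -8 → -6.
Combining the parts gives (x1=copper : x2=-6).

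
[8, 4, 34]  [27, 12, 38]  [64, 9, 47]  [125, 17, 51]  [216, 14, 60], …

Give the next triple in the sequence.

[343, 22, 64]

First entry: perfect cubes: 2³, 3³, 4³, …, so 8, 27, 64, 125, 216 → 343.
For the second entry, alternating steps +8, −3, +8, −3, …: 4, 12, 9, 17, 14 → 22.
Third entry — alternating steps +4, +9, +4, +9, …: 34, 38, 47, 51, 60 → 64.
Putting it together: [343, 22, 64].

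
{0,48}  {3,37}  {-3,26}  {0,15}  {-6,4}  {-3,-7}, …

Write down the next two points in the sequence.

First slot: alternating steps +3, −6, +3, −6, …; 0, 3, -3, 0, -6, -3 → -9 → -6.
Second slot goes 48, 37, 26, 15, 4, -7 → -18 → -29 (−11 each step).
Putting the parts together: {-9,-18} and then {-6,-29}.

{-9,-18}, {-6,-29}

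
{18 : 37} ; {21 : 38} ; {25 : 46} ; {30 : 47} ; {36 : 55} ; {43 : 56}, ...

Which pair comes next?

{51 : 64}

For the first component, differences are 3, 4, 5, … (increasing by 1 each time): 18, 21, 25, 30, 36, 43 → 51.
Second component: 37, 38, 46, 47, 55, 56 → 64 (alternating steps +1, +8, +1, +8, …).
Putting it together: {51 : 64}.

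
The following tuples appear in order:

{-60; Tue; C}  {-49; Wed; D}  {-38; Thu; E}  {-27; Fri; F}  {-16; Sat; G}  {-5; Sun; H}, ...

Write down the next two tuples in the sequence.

{6; Mon; I}, {17; Tue; J}

First coordinate — +11 each step: -60, -49, -38, -27, -16, -5 → 6 → 17.
Day: Tue, Wed, Thu, Fri, Sat, Sun → Mon → Tue (runs through the weekdays Mon→Sun).
Letter: letters move forward 1 place in the alphabet; C, D, E, F, G, H → I → J.
Putting the parts together: {6; Mon; I} and then {17; Tue; J}.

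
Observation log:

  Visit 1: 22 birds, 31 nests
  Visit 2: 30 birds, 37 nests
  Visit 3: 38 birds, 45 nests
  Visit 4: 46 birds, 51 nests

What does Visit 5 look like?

54 birds, 59 nests

For the birds, +8 each step: 22, 30, 38, 46 → 54.
Nests goes 31, 37, 45, 51 → 59 (alternating steps +6, +8, +6, +8, …).
Combining the parts gives 54 birds, 59 nests.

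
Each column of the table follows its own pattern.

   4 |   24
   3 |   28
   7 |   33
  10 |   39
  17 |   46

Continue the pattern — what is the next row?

First component: 4, 3, 7, 10, 17 → 27 (each term is the sum of the two before it).
Second component: differences are 4, 5, 6, … (increasing by 1 each time), so 24, 28, 33, 39, 46 → 54.
Putting it together: 27  54.

27  54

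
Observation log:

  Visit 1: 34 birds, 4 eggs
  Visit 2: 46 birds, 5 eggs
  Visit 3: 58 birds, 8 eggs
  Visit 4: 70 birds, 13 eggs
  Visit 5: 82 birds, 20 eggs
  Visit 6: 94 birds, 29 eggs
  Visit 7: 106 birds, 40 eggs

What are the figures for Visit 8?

Birds — +12 each step: 34, 46, 58, 70, 82, 94, 106 → 118.
Eggs: 4, 5, 8, 13, 20, 29, 40 → 53 (differences are 1, 3, 5, … (increasing by 2 each time)).
So the next line is 118 birds, 53 eggs.

118 birds, 53 eggs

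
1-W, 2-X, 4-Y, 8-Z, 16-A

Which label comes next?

32-B

First component goes 1, 2, 4, 8, 16 → 32 (×2 each step).
Letter: letters move forward 1 place in the alphabet, wrapping Z→A; W, X, Y, Z, A → B.
So the next label is 32-B.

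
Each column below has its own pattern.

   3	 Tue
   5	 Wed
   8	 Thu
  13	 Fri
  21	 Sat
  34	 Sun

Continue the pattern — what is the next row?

First component: each term is the sum of the two before it; 3, 5, 8, 13, 21, 34 → 55.
Day goes Tue, Wed, Thu, Fri, Sat, Sun → Mon (runs through the weekdays Mon→Sun).
Combining the parts gives 55  Mon.

55  Mon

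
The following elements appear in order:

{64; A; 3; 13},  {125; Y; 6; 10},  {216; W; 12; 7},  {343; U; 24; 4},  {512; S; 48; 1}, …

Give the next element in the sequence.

For the first part, perfect cubes: 4³, 5³, 6³, …: 64, 125, 216, 343, 512 → 729.
Letter: A, Y, W, U, S → Q (letters move back 2 places in the alphabet, wrapping A→Z).
Third part: ×2 each step; 3, 6, 12, 24, 48 → 96.
Fourth part: −3 each step; 13, 10, 7, 4, 1 → -2.
So the next element is {729; Q; 96; -2}.

{729; Q; 96; -2}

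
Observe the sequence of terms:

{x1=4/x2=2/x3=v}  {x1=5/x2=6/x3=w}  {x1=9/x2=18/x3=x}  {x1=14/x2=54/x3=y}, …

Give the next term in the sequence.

{x1=23/x2=162/x3=z}

X1 goes 4, 5, 9, 14 → 23 (each term is the sum of the two before it).
X2 goes 2, 6, 18, 54 → 162 (×3 each step).
X3 — letters move forward 1 place in the alphabet: v, w, x, y → z.
Combining the parts gives {x1=23/x2=162/x3=z}.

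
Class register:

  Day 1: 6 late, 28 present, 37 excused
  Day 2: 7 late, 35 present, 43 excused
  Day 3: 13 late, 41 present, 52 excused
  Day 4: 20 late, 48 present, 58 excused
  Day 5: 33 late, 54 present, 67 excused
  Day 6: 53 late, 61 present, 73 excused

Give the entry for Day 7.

86 late, 67 present, 82 excused

Late: each term is the sum of the two before it; 6, 7, 13, 20, 33, 53 → 86.
Present goes 28, 35, 41, 48, 54, 61 → 67 (alternating steps +7, +6, +7, +6, …).
Excused: alternating steps +6, +9, +6, +9, …; 37, 43, 52, 58, 67, 73 → 82.
Putting it together: 86 late, 67 present, 82 excused.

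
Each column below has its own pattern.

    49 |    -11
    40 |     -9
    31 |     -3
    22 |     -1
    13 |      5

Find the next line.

4  7

First component — −9 each step: 49, 40, 31, 22, 13 → 4.
Second component goes -11, -9, -3, -1, 5 → 7 (alternating steps +2, +6, +2, +6, …).
Putting it together: 4  7.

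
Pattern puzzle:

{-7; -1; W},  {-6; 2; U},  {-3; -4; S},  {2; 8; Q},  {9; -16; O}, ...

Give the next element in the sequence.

For the first component, differences are 1, 3, 5, … (increasing by 2 each time): -7, -6, -3, 2, 9 → 18.
Second component: -1, 2, -4, 8, -16 → 32 (×(-2) each step).
Letter goes W, U, S, Q, O → M (letters move back 2 places in the alphabet).
Combining the parts gives {18; 32; M}.

{18; 32; M}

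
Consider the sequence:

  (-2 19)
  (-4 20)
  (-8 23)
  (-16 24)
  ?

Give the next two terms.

First coordinate: ×2 each step; -2, -4, -8, -16 → -32 → -64.
Second coordinate: alternating steps +1, +3, +1, +3, …; 19, 20, 23, 24 → 27 → 28.
So the next two terms are (-32 27) and (-64 28).

(-32 27), (-64 28)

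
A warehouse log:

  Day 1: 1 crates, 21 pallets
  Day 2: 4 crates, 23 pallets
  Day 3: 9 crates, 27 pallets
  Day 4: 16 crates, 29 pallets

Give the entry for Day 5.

For the crates, perfect squares: 1², 2², 3², …: 1, 4, 9, 16 → 25.
Pallets — alternating steps +2, +4, +2, +4, …: 21, 23, 27, 29 → 33.
So the next row is 25 crates, 33 pallets.

25 crates, 33 pallets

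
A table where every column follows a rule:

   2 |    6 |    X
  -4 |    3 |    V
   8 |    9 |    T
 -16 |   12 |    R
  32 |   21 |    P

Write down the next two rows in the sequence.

For the first component, ×(-2) each step: 2, -4, 8, -16, 32 → -64 → 128.
Second component: each term is the sum of the two before it; 6, 3, 9, 12, 21 → 33 → 54.
Letter goes X, V, T, R, P → N → L (letters move back 2 places in the alphabet).
Putting the parts together: -64  33  N and then 128  54  L.

-64  33  N; 128  54  L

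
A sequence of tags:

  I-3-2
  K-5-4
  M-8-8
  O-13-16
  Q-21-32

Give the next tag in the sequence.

S-34-64

Letter goes I, K, M, O, Q → S (letters move forward 2 places in the alphabet).
Second component: 3, 5, 8, 13, 21 → 34 (each term is the sum of the two before it).
Third component — ×2 each step: 2, 4, 8, 16, 32 → 64.
Putting it together: S-34-64.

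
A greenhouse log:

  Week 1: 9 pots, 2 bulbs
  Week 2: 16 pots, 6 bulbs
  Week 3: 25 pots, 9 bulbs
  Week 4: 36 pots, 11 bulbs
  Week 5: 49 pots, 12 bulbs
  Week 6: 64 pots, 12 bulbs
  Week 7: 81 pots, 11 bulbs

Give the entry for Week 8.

Pots: perfect squares: 3², 4², 5², …; 9, 16, 25, 36, 49, 64, 81 → 100.
Bulbs: 2, 6, 9, 11, 12, 12, 11 → 9 (differences are 4, 3, 2, … (decreasing by 1 each time)).
So the next row is 100 pots, 9 bulbs.

100 pots, 9 bulbs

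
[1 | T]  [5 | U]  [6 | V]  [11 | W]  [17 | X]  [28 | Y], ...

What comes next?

[45 | Z]

For the first coordinate, each term is the sum of the two before it: 1, 5, 6, 11, 17, 28 → 45.
Letter: letters move forward 1 place in the alphabet; T, U, V, W, X, Y → Z.
Putting it together: [45 | Z].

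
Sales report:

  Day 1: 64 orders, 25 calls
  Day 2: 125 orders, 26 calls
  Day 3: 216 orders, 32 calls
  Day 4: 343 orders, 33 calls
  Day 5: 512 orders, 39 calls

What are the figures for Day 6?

For the orders, perfect cubes: 4³, 5³, 6³, …: 64, 125, 216, 343, 512 → 729.
Calls goes 25, 26, 32, 33, 39 → 40 (alternating steps +1, +6, +1, +6, …).
So the next row is 729 orders, 40 calls.

729 orders, 40 calls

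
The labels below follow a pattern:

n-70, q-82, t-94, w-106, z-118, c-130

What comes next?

Letter goes n, q, t, w, z, c → f (letters move forward 3 places in the alphabet, wrapping Z→A).
Second component: 70, 82, 94, 106, 118, 130 → 142 (+12 each step).
So the next label is f-142.

f-142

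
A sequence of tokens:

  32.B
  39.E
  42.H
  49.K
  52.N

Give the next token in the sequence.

59.Q

First component — alternating steps +7, +3, +7, +3, …: 32, 39, 42, 49, 52 → 59.
Letter: letters move forward 3 places in the alphabet, so B, E, H, K, N → Q.
Putting it together: 59.Q.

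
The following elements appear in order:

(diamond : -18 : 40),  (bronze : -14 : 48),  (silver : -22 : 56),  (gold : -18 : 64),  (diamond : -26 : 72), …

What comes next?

(bronze : -22 : 80)

Rank goes diamond, bronze, silver, gold, diamond → bronze (repeats diamond → bronze → silver → gold).
Second coordinate: -18, -14, -22, -18, -26 → -22 (alternating steps +4, −8, +4, −8, …).
Third coordinate goes 40, 48, 56, 64, 72 → 80 (+8 each step).
So the next element is (bronze : -22 : 80).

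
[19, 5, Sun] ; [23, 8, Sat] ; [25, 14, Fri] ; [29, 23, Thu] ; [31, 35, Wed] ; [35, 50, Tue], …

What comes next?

First value goes 19, 23, 25, 29, 31, 35 → 37 (alternating steps +4, +2, +4, +2, …).
For the second value, differences are 3, 6, 9, … (increasing by 3 each time): 5, 8, 14, 23, 35, 50 → 68.
Day — runs backward through the weekdays Mon→Sun: Sun, Sat, Fri, Thu, Wed, Tue → Mon.
Combining the parts gives [37, 68, Mon].

[37, 68, Mon]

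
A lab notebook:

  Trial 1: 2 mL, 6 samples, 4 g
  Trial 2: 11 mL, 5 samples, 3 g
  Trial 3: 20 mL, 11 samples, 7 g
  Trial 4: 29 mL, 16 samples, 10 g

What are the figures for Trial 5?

For the mL, +9 each step: 2, 11, 20, 29 → 38.
Samples: each term is the sum of the two before it, so 6, 5, 11, 16 → 27.
G: each term is the sum of the two before it, so 4, 3, 7, 10 → 17.
Putting it together: 38 mL, 27 samples, 17 g.

38 mL, 27 samples, 17 g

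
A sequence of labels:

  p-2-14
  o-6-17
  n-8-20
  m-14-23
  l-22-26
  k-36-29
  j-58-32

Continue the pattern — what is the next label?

i-94-35

For the letter, letters move back 1 place in the alphabet: p, o, n, m, l, k, j → i.
Second component — each term is the sum of the two before it: 2, 6, 8, 14, 22, 36, 58 → 94.
Third component — +3 each step: 14, 17, 20, 23, 26, 29, 32 → 35.
Combining the parts gives i-94-35.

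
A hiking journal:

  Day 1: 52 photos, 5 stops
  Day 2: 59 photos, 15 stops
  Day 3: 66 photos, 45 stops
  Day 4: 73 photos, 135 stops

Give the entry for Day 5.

Photos goes 52, 59, 66, 73 → 80 (+7 each step).
Stops: ×3 each step; 5, 15, 45, 135 → 405.
So the next line is 80 photos, 405 stops.

80 photos, 405 stops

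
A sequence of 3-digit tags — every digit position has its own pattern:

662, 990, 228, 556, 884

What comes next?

112

First digit: +3 each step, mod 10; 6, 9, 2, 5, 8 → 1.
Second digit: +3 each step, mod 10, so 6, 9, 2, 5, 8 → 1.
Third digit — −2 each step, mod 10: 2, 0, 8, 6, 4 → 2.
Combining the parts gives 112.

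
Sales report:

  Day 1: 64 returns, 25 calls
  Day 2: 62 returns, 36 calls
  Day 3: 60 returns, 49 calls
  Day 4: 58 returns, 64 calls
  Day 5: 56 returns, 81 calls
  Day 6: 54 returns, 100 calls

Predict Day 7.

52 returns, 121 calls

For the returns, −2 each step: 64, 62, 60, 58, 56, 54 → 52.
Calls — perfect squares: 5², 6², 7², …: 25, 36, 49, 64, 81, 100 → 121.
Combining the parts gives 52 returns, 121 calls.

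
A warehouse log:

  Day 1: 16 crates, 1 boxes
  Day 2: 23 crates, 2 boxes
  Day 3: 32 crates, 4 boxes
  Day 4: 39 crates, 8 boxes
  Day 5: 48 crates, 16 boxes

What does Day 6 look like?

55 crates, 32 boxes

Crates goes 16, 23, 32, 39, 48 → 55 (alternating steps +7, +9, +7, +9, …).
Boxes: ×2 each step, so 1, 2, 4, 8, 16 → 32.
Putting it together: 55 crates, 32 boxes.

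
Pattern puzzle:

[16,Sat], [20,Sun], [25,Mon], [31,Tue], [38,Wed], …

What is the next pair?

First component: differences are 4, 5, 6, … (increasing by 1 each time), so 16, 20, 25, 31, 38 → 46.
Day: runs through the weekdays Mon→Sun; Sat, Sun, Mon, Tue, Wed → Thu.
Putting it together: [46,Thu].

[46,Thu]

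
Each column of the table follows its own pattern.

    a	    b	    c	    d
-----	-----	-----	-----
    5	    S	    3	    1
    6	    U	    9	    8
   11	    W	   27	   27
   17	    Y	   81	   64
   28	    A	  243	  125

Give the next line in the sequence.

Column a: each term is the sum of the two before it, so 5, 6, 11, 17, 28 → 45.
Column b — letters move forward 2 places in the alphabet, wrapping Z→A: S, U, W, Y, A → C.
Column c: ×3 each step, so 3, 9, 27, 81, 243 → 729.
Column d: perfect cubes: 1³, 2³, 3³, …, so 1, 8, 27, 64, 125 → 216.
So the next line is 45  C  729  216.

45  C  729  216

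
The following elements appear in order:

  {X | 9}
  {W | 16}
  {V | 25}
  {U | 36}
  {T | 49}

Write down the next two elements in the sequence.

{S | 64}, {R | 81}

Letter: letters move back 1 place in the alphabet; X, W, V, U, T → S → R.
Second entry: perfect squares: 3², 4², 5², …, so 9, 16, 25, 36, 49 → 64 → 81.
So the next two elements are {S | 64} and {R | 81}.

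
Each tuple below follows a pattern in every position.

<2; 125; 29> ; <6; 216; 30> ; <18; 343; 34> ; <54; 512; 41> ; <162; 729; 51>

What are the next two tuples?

For the first component, ×3 each step: 2, 6, 18, 54, 162 → 486 → 1458.
Second component goes 125, 216, 343, 512, 729 → 1000 → 1331 (perfect cubes: 5³, 6³, 7³, …).
Third component: differences are 1, 4, 7, … (increasing by 3 each time), so 29, 30, 34, 41, 51 → 64 → 80.
So the next two tuples are <486; 1000; 64> and <1458; 1331; 80>.

<486; 1000; 64>, <1458; 1331; 80>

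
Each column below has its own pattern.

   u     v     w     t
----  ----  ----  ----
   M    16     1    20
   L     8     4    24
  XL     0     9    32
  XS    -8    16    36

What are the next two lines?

Column u: runs through clothing sizes XS→XL; M, L, XL, XS → S → M.
Column v — −8 each step: 16, 8, 0, -8 → -16 → -24.
For the column w, perfect squares: 1², 2², 3², …: 1, 4, 9, 16 → 25 → 36.
Column t: alternating steps +4, +8, +4, +8, …; 20, 24, 32, 36 → 44 → 48.
So the next two lines are S  -16  25  44 and M  -24  36  48.

S  -16  25  44; M  -24  36  48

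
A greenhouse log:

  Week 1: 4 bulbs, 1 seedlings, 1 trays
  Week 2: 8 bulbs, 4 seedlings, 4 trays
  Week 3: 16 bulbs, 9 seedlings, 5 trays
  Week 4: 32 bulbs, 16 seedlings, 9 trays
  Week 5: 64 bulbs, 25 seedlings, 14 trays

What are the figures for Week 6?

128 bulbs, 36 seedlings, 23 trays

For the bulbs, ×2 each step: 4, 8, 16, 32, 64 → 128.
Seedlings: perfect squares: 1², 2², 3², …, so 1, 4, 9, 16, 25 → 36.
Trays — each term is the sum of the two before it: 1, 4, 5, 9, 14 → 23.
So the next line is 128 bulbs, 36 seedlings, 23 trays.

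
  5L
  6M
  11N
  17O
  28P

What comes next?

First component: 5, 6, 11, 17, 28 → 45 (each term is the sum of the two before it).
Letter: letters move forward 1 place in the alphabet; L, M, N, O, P → Q.
So the next code is 45Q.

45Q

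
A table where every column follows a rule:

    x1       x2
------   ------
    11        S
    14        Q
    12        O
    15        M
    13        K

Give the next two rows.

16  I; 14  G

Column x1: alternating steps +3, −2, +3, −2, …; 11, 14, 12, 15, 13 → 16 → 14.
Column x2 goes S, Q, O, M, K → I → G (letters move back 2 places in the alphabet).
Putting the parts together: 16  I and then 14  G.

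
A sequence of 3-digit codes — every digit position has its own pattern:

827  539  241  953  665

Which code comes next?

First digit — −3 each step, mod 10: 8, 5, 2, 9, 6 → 3.
Second digit — +1 each step, mod 10: 2, 3, 4, 5, 6 → 7.
Third digit: +2 each step, mod 10, so 7, 9, 1, 3, 5 → 7.
Combining the parts gives 377.

377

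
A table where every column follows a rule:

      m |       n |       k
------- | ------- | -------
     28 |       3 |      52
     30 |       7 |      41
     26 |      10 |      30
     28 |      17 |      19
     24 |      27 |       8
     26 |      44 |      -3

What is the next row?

Column m — alternating steps +2, −4, +2, −4, …: 28, 30, 26, 28, 24, 26 → 22.
For the column n, each term is the sum of the two before it: 3, 7, 10, 17, 27, 44 → 71.
For the column k, −11 each step: 52, 41, 30, 19, 8, -3 → -14.
Putting it together: 22  71  -14.

22  71  -14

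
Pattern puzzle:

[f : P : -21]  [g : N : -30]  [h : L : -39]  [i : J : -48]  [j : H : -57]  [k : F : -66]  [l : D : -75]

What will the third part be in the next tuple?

-84

Third part — −9 each step: -21, -30, -39, -48, -57, -66, -75 → -84.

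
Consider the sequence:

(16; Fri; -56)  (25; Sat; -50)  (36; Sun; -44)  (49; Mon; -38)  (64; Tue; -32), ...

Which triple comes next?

(81; Wed; -26)

For the first slot, perfect squares: 4², 5², 6², …: 16, 25, 36, 49, 64 → 81.
Day: Fri, Sat, Sun, Mon, Tue → Wed (runs through the weekdays Mon→Sun).
Third slot: +6 each step, so -56, -50, -44, -38, -32 → -26.
Putting it together: (81; Wed; -26).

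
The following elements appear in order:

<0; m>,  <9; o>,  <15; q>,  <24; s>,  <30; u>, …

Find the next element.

<39; w>

First value goes 0, 9, 15, 24, 30 → 39 (alternating steps +9, +6, +9, +6, …).
Letter goes m, o, q, s, u → w (letters move forward 2 places in the alphabet).
Combining the parts gives <39; w>.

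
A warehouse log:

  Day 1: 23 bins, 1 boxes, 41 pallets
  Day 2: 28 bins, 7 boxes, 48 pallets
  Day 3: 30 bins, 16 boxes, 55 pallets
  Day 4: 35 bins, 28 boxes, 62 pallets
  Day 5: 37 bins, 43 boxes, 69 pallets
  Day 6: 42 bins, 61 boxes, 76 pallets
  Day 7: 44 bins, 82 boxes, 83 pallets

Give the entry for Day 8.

Bins goes 23, 28, 30, 35, 37, 42, 44 → 49 (alternating steps +5, +2, +5, +2, …).
For the boxes, differences are 6, 9, 12, … (increasing by 3 each time): 1, 7, 16, 28, 43, 61, 82 → 106.
For the pallets, +7 each step: 41, 48, 55, 62, 69, 76, 83 → 90.
Putting it together: 49 bins, 106 boxes, 90 pallets.

49 bins, 106 boxes, 90 pallets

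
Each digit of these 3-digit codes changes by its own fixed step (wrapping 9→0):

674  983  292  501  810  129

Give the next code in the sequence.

First digit — +3 each step, mod 10: 6, 9, 2, 5, 8, 1 → 4.
Second digit: 7, 8, 9, 0, 1, 2 → 3 (+1 each step, mod 10).
Third digit: −1 each step, mod 10; 4, 3, 2, 1, 0, 9 → 8.
Putting it together: 438.

438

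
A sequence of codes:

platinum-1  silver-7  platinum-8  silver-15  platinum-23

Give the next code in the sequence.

silver-38

Metal: platinum, silver, platinum, silver, platinum → silver (alternates platinum ↔ silver).
Second component: each term is the sum of the two before it; 1, 7, 8, 15, 23 → 38.
So the next code is silver-38.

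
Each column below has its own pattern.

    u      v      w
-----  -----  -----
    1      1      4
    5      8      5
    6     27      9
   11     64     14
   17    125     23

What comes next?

28  216  37

Column u: each term is the sum of the two before it, so 1, 5, 6, 11, 17 → 28.
Column v goes 1, 8, 27, 64, 125 → 216 (perfect cubes: 1³, 2³, 3³, …).
Column w — each term is the sum of the two before it: 4, 5, 9, 14, 23 → 37.
Putting it together: 28  216  37.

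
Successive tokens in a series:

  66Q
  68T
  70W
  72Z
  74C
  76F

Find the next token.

First component — +2 each step: 66, 68, 70, 72, 74, 76 → 78.
Letter: letters move forward 3 places in the alphabet, wrapping Z→A; Q, T, W, Z, C, F → I.
Combining the parts gives 78I.

78I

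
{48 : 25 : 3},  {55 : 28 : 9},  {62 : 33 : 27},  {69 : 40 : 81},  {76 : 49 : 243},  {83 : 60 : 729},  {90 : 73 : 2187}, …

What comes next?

{97 : 88 : 6561}

First entry: +7 each step, so 48, 55, 62, 69, 76, 83, 90 → 97.
Second entry: 25, 28, 33, 40, 49, 60, 73 → 88 (differences are 3, 5, 7, … (increasing by 2 each time)).
For the third entry, ×3 each step: 3, 9, 27, 81, 243, 729, 2187 → 6561.
Putting it together: {97 : 88 : 6561}.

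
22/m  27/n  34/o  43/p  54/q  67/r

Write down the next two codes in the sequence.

82/s, 99/t

First component: differences are 5, 7, 9, … (increasing by 2 each time); 22, 27, 34, 43, 54, 67 → 82 → 99.
Letter: m, n, o, p, q, r → s → t (letters move forward 1 place in the alphabet).
Putting the parts together: 82/s and then 99/t.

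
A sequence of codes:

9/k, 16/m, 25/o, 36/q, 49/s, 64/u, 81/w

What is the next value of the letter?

y

First component: 9, 16, 25, 36, 49, 64, 81 → 100 (perfect squares: 3², 4², 5², …).
Letter: letters move forward 2 places in the alphabet; k, m, o, q, s, u, w → y.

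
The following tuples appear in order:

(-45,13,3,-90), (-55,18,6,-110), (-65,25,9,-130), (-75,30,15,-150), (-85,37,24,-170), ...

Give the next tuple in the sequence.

(-95,42,39,-190)

First entry: −10 each step; -45, -55, -65, -75, -85 → -95.
Second entry: alternating steps +5, +7, +5, +7, …; 13, 18, 25, 30, 37 → 42.
Third entry: 3, 6, 9, 15, 24 → 39 (each term is the sum of the two before it).
Fourth entry: -90, -110, -130, -150, -170 → -190 (always 2 × the first entry).
Putting it together: (-95,42,39,-190).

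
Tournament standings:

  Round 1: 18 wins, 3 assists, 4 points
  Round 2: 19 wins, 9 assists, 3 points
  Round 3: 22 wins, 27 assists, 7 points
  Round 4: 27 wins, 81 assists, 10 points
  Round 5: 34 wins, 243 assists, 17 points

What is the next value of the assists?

729

For the assists, ×3 each step: 3, 9, 27, 81, 243 → 729.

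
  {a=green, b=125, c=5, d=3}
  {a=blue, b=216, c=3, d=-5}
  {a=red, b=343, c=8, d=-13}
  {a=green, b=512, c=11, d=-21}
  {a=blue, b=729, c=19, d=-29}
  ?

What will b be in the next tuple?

A goes green, blue, red, green, blue → red (repeats green → blue → red).
B goes 125, 216, 343, 512, 729 → 1000 (perfect cubes: 5³, 6³, 7³, …).
C: each term is the sum of the two before it, so 5, 3, 8, 11, 19 → 30.
For the d, −8 each step: 3, -5, -13, -21, -29 → -37.

1000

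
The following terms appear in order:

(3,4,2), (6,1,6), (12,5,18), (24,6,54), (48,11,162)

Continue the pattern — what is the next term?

(96,17,486)

First entry goes 3, 6, 12, 24, 48 → 96 (×2 each step).
Second entry: each term is the sum of the two before it; 4, 1, 5, 6, 11 → 17.
Third entry: ×3 each step, so 2, 6, 18, 54, 162 → 486.
So the next term is (96,17,486).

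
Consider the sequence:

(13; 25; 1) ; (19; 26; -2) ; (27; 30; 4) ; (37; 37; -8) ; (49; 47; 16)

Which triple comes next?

(63; 60; -32)

First coordinate: differences are 6, 8, 10, … (increasing by 2 each time), so 13, 19, 27, 37, 49 → 63.
Second coordinate: differences are 1, 4, 7, … (increasing by 3 each time); 25, 26, 30, 37, 47 → 60.
Third coordinate: 1, -2, 4, -8, 16 → -32 (×(-2) each step).
So the next triple is (63; 60; -32).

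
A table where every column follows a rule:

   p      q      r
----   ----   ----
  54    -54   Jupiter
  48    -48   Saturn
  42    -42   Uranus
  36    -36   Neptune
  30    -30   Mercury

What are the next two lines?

Column p: −6 each step, so 54, 48, 42, 36, 30 → 24 → 18.
Column q: always the negative of the column p, so -54, -48, -42, -36, -30 → -24 → -18.
Column r: runs through the planets Mercury→Neptune, so Jupiter, Saturn, Uranus, Neptune, Mercury → Venus → Earth.
So the next two lines are 24  -24  Venus and 18  -18  Earth.

24  -24  Venus; 18  -18  Earth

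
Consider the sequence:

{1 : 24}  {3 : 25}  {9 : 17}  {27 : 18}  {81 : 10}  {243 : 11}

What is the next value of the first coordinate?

729

First coordinate: 1, 3, 9, 27, 81, 243 → 729 (×3 each step).
Second coordinate goes 24, 25, 17, 18, 10, 11 → 3 (alternating steps +1, −8, +1, −8, …).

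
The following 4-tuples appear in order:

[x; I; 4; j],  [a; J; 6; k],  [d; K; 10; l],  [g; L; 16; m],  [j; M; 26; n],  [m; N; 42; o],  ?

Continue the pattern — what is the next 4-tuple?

First letter goes x, a, d, g, j, m → p (letters move forward 3 places in the alphabet, wrapping Z→A).
Second letter goes I, J, K, L, M, N → O (letters move forward 1 place in the alphabet).
Third entry: each term is the sum of the two before it, so 4, 6, 10, 16, 26, 42 → 68.
Third letter goes j, k, l, m, n, o → p (letters move forward 1 place in the alphabet).
So the next 4-tuple is [p; O; 68; p].

[p; O; 68; p]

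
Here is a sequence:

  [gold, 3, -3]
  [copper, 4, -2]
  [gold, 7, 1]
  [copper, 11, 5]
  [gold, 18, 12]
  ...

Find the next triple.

[copper, 29, 23]

Metal: alternates gold ↔ copper, so gold, copper, gold, copper, gold → copper.
Second entry: each term is the sum of the two before it, so 3, 4, 7, 11, 18 → 29.
Third entry goes -3, -2, 1, 5, 12 → 23 (always 6 less than the second entry).
So the next triple is [copper, 29, 23].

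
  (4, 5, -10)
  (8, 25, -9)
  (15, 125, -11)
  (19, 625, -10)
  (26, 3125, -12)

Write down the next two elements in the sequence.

First value — alternating steps +4, +7, +4, +7, …: 4, 8, 15, 19, 26 → 30 → 37.
Second value — ×5 each step: 5, 25, 125, 625, 3125 → 15625 → 78125.
Third value — alternating steps +1, −2, +1, −2, …: -10, -9, -11, -10, -12 → -11 → -13.
Putting the parts together: (30, 15625, -11) and then (37, 78125, -13).

(30, 15625, -11), (37, 78125, -13)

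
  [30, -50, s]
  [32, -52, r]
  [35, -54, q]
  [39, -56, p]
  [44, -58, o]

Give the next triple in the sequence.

First entry: differences are 2, 3, 4, … (increasing by 1 each time), so 30, 32, 35, 39, 44 → 50.
Second entry — −2 each step: -50, -52, -54, -56, -58 → -60.
Letter: s, r, q, p, o → n (letters move back 1 place in the alphabet).
Putting it together: [50, -60, n].

[50, -60, n]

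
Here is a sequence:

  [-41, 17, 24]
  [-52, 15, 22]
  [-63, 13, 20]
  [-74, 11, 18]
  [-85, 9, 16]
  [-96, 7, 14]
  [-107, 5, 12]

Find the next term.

[-118, 3, 10]

For the first component, −11 each step: -41, -52, -63, -74, -85, -96, -107 → -118.
Second component goes 17, 15, 13, 11, 9, 7, 5 → 3 (−2 each step).
Third component: always 7 more than the second component; 24, 22, 20, 18, 16, 14, 12 → 10.
Putting it together: [-118, 3, 10].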